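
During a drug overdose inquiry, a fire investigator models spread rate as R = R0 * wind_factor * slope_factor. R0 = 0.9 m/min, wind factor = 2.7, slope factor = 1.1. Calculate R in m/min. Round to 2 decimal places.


Fire spread rate calculation:
R = R0 * wind_factor * slope_factor
= 0.9 * 2.7 * 1.1
= 2.43 * 1.1
= 2.67 m/min

2.67


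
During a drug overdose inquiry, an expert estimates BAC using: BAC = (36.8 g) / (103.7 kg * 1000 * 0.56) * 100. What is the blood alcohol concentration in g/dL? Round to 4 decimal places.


Applying the Widmark formula:
BAC = (dose_g / (body_wt * 1000 * r)) * 100
Denominator = 103.7 * 1000 * 0.56 = 58072
BAC = (36.8 / 58072) * 100
BAC = 0.0634 g/dL

0.0634


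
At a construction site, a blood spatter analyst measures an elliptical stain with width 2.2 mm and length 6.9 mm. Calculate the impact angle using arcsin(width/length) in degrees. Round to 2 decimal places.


Blood spatter impact angle calculation:
width / length = 2.2 / 6.9 = 0.318841
angle = arcsin(0.318841)
angle = 18.59 degrees

18.59


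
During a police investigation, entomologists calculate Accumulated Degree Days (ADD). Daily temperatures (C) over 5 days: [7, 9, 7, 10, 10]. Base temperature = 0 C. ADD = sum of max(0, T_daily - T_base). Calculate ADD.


Computing ADD day by day:
Day 1: max(0, 7 - 0) = 7
Day 2: max(0, 9 - 0) = 9
Day 3: max(0, 7 - 0) = 7
Day 4: max(0, 10 - 0) = 10
Day 5: max(0, 10 - 0) = 10
Total ADD = 43

43


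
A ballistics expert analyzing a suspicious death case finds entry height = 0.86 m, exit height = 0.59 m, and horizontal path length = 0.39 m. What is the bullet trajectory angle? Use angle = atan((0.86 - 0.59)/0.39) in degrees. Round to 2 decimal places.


Bullet trajectory angle:
Height difference = 0.86 - 0.59 = 0.27 m
angle = atan(0.27 / 0.39)
angle = atan(0.692308)
angle = 34.70 degrees

34.70


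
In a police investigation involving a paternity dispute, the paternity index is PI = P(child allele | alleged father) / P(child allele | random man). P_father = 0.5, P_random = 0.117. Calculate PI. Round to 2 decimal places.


Paternity Index calculation:
PI = P(allele|father) / P(allele|random)
PI = 0.5 / 0.117
PI = 4.27

4.27


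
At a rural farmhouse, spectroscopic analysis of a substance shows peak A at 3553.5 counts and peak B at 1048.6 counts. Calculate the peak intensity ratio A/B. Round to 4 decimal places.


Spectral peak ratio:
Peak A = 3553.5 counts
Peak B = 1048.6 counts
Ratio = 3553.5 / 1048.6 = 3.3888

3.3888


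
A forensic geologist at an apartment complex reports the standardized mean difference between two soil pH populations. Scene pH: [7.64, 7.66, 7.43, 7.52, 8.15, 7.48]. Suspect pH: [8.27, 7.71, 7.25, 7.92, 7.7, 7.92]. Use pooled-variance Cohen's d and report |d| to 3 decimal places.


Pooled-variance Cohen's d for soil pH comparison:
Scene mean = 45.88 / 6 = 7.646667
Suspect mean = 46.77 / 6 = 7.795
Scene sample variance s_s^2 = 0.068867
Suspect sample variance s_c^2 = 0.11403
Pooled variance = ((n_s-1)*s_s^2 + (n_c-1)*s_c^2) / (n_s + n_c - 2) = 0.091448
Pooled SD = sqrt(0.091448) = 0.302404
Mean difference = -0.148333
|d| = |-0.148333| / 0.302404 = 0.491

0.491


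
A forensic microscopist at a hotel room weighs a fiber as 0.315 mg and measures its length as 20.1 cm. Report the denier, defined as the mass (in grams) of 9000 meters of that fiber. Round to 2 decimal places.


Denier calculation:
Mass in grams = 0.315 mg / 1000 = 0.000315 g
Length in meters = 20.1 cm / 100 = 0.201 m
Linear density = mass / length = 0.000315 / 0.201 = 0.00156716 g/m
Denier = (g/m) * 9000 = 0.00156716 * 9000 = 14.10

14.10


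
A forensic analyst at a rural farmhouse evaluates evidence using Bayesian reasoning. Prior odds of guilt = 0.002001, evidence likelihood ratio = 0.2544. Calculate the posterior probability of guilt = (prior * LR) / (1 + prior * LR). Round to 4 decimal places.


Bayesian evidence evaluation:
Posterior odds = prior_odds * LR = 0.002001 * 0.2544 = 0.0005090544
Posterior probability = posterior_odds / (1 + posterior_odds)
= 0.0005090544 / (1 + 0.0005090544)
= 0.0005090544 / 1.0005090544
= 0.0005

0.0005


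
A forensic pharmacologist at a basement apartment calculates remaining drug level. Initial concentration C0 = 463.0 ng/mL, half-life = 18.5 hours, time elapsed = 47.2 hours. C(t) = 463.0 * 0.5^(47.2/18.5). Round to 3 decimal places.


Drug concentration decay:
Number of half-lives = t / t_half = 47.2 / 18.5 = 2.551351
Decay factor = 0.5^2.551351 = 0.1705952
C(t) = 463.0 * 0.1705952 = 78.986 ng/mL

78.986


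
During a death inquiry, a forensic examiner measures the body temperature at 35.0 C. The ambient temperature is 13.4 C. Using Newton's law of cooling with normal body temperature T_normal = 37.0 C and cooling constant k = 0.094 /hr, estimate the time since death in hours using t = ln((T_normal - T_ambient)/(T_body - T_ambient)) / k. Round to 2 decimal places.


Using Newton's law of cooling:
t = ln((T_normal - T_ambient) / (T_body - T_ambient)) / k
T_normal - T_ambient = 23.6
T_body - T_ambient = 21.6
Ratio = 1.092593
ln(ratio) = 0.088554
t = 0.088554 / 0.094 = 0.94 hours

0.94


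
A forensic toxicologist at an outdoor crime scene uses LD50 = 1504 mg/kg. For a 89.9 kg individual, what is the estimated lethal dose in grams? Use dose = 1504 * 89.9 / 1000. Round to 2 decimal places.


Lethal dose calculation:
Lethal dose = LD50 * body_weight / 1000
= 1504 * 89.9 / 1000
= 135209.6 / 1000
= 135.21 g

135.21


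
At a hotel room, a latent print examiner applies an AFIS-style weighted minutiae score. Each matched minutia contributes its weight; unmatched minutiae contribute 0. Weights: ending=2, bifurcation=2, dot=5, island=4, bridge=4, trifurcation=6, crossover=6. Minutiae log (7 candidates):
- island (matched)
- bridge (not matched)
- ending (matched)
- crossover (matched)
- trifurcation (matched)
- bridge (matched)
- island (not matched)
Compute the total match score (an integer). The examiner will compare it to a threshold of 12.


Weighted minutiae match score:
  island: matched, +4 (running total 4)
  bridge: not matched, +0
  ending: matched, +2 (running total 6)
  crossover: matched, +6 (running total 12)
  trifurcation: matched, +6 (running total 18)
  bridge: matched, +4 (running total 22)
  island: not matched, +0
Total score = 22
Threshold = 12; verdict = identification

22


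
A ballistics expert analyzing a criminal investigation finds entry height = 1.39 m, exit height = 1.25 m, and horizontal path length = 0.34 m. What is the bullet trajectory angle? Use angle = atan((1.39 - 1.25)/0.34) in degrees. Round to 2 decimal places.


Bullet trajectory angle:
Height difference = 1.39 - 1.25 = 0.14 m
angle = atan(0.14 / 0.34)
angle = atan(0.411765)
angle = 22.38 degrees

22.38


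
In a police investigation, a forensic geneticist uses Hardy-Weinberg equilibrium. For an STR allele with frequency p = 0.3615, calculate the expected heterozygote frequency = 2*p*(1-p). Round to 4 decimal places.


Hardy-Weinberg heterozygote frequency:
q = 1 - p = 1 - 0.3615 = 0.6385
2pq = 2 * 0.3615 * 0.6385 = 0.4616

0.4616


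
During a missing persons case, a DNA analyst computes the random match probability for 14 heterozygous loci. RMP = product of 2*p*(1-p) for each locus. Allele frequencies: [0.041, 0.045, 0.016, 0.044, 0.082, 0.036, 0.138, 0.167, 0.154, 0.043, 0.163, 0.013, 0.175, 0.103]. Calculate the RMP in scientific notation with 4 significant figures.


Computing RMP for 14 loci:
Locus 1: 2 * 0.041 * 0.959 = 0.078638
Locus 2: 2 * 0.045 * 0.955 = 0.08595
Locus 3: 2 * 0.016 * 0.984 = 0.031488
Locus 4: 2 * 0.044 * 0.956 = 0.084128
Locus 5: 2 * 0.082 * 0.918 = 0.150552
Locus 6: 2 * 0.036 * 0.964 = 0.069408
Locus 7: 2 * 0.138 * 0.862 = 0.237912
Locus 8: 2 * 0.167 * 0.833 = 0.278222
Locus 9: 2 * 0.154 * 0.846 = 0.260568
Locus 10: 2 * 0.043 * 0.957 = 0.082302
Locus 11: 2 * 0.163 * 0.837 = 0.272862
Locus 12: 2 * 0.013 * 0.987 = 0.025662
Locus 13: 2 * 0.175 * 0.825 = 0.28875
Locus 14: 2 * 0.103 * 0.897 = 0.184782
RMP = 9.922e-14

9.922e-14


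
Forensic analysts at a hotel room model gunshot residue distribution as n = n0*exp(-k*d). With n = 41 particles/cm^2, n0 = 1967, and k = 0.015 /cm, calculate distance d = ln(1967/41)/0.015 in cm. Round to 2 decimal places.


GSR distance calculation:
n0/n = 1967 / 41 = 47.97561
ln(n0/n) = 3.870693
d = 3.870693 / 0.015 = 258.05 cm

258.05


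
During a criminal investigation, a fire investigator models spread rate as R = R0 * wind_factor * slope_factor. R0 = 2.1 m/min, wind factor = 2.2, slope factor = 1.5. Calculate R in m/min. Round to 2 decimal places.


Fire spread rate calculation:
R = R0 * wind_factor * slope_factor
= 2.1 * 2.2 * 1.5
= 4.62 * 1.5
= 6.93 m/min

6.93


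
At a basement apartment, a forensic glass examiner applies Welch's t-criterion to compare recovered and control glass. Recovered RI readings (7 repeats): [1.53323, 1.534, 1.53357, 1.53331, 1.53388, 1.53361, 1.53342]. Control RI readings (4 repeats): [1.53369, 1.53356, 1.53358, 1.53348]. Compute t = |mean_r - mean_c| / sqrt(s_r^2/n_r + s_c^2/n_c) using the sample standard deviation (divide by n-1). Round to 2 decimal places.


Welch's t-criterion for glass RI comparison:
Recovered mean = sum / n_r = 10.73502 / 7 = 1.5335743
Control mean = sum / n_c = 6.13431 / 4 = 1.5335775
Recovered sample variance s_r^2 = 8.13619e-08
Control sample variance s_c^2 = 7.49167e-09
Welch SE (unpooled) = sqrt(s_r^2/n_r + s_c^2/n_c) = sqrt(1.16231e-08 + 1.87292e-09) = sqrt(1.3496e-08) = 0.000116172
|mean_r - mean_c| = 3.21429e-06
t = 3.21429e-06 / 0.000116172 = 0.03

0.03


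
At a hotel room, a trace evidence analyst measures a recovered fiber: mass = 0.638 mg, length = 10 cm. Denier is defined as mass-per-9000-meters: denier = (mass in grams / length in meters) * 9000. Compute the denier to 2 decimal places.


Denier calculation:
Mass in grams = 0.638 mg / 1000 = 0.000638 g
Length in meters = 10 cm / 100 = 0.1 m
Linear density = mass / length = 0.000638 / 0.1 = 0.00638 g/m
Denier = (g/m) * 9000 = 0.00638 * 9000 = 57.42

57.42


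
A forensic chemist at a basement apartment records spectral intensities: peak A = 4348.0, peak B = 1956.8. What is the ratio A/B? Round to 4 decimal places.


Spectral peak ratio:
Peak A = 4348.0 counts
Peak B = 1956.8 counts
Ratio = 4348.0 / 1956.8 = 2.2220

2.2220


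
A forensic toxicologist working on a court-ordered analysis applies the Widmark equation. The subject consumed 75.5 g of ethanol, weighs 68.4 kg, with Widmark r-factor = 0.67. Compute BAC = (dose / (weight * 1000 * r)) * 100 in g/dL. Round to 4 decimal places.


Applying the Widmark formula:
BAC = (dose_g / (body_wt * 1000 * r)) * 100
Denominator = 68.4 * 1000 * 0.67 = 45828
BAC = (75.5 / 45828) * 100
BAC = 0.1647 g/dL

0.1647


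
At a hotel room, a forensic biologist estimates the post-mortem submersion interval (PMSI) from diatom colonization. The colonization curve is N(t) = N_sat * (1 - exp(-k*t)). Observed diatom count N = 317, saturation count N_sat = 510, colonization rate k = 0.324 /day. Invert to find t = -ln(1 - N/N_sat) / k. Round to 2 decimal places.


PMSI from diatom colonization curve:
N / N_sat = 317 / 510 = 0.621569
1 - N/N_sat = 0.378431
ln(1 - N/N_sat) = -0.971722
t = -ln(1 - N/N_sat) / k = -(-0.971722) / 0.324 = 3.00 days

3.00


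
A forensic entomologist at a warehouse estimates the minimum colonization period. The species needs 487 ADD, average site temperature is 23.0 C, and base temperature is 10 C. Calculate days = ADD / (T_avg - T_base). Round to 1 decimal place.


Insect development time:
Effective temperature = avg_temp - T_base = 23.0 - 10 = 13.0 C
Days = ADD / effective_temp = 487 / 13.0 = 37.5 days

37.5


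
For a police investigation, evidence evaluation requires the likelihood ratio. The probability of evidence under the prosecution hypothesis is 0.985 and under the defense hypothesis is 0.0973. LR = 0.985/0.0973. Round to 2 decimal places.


Likelihood ratio calculation:
LR = P(E|Hp) / P(E|Hd)
LR = 0.985 / 0.0973
LR = 10.12

10.12


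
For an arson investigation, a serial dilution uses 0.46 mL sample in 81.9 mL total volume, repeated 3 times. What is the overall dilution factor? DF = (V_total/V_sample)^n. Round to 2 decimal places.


Dilution factor calculation:
Single dilution = V_total / V_sample = 81.9 / 0.46 ≈ 178.043478
Number of dilutions = 3
Total DF = (81.9 / 0.46)^3 (full precision, rounded at the end) = 5643885.71

5643885.71


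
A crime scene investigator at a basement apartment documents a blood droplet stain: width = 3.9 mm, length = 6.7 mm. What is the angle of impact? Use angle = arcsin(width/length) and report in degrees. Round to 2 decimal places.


Blood spatter impact angle calculation:
width / length = 3.9 / 6.7 = 0.58209
angle = arcsin(0.58209)
angle = 35.60 degrees

35.60


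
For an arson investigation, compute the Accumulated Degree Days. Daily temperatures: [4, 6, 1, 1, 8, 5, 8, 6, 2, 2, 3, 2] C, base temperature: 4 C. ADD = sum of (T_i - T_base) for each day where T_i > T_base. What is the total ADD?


Computing ADD day by day:
Day 1: max(0, 4 - 4) = 0
Day 2: max(0, 6 - 4) = 2
Day 3: max(0, 1 - 4) = 0
Day 4: max(0, 1 - 4) = 0
Day 5: max(0, 8 - 4) = 4
Day 6: max(0, 5 - 4) = 1
Day 7: max(0, 8 - 4) = 4
Day 8: max(0, 6 - 4) = 2
Day 9: max(0, 2 - 4) = 0
Day 10: max(0, 2 - 4) = 0
Day 11: max(0, 3 - 4) = 0
Day 12: max(0, 2 - 4) = 0
Total ADD = 13

13


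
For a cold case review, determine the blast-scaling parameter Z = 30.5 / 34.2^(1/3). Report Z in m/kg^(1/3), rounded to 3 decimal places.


Scaled distance calculation:
W^(1/3) = 34.2^(1/3) = 3.245952
Z = R / W^(1/3) = 30.5 / 3.245952
Z = 9.396 m/kg^(1/3)

9.396


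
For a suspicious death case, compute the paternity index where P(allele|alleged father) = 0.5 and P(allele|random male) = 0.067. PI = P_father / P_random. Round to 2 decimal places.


Paternity Index calculation:
PI = P(allele|father) / P(allele|random)
PI = 0.5 / 0.067
PI = 7.46

7.46


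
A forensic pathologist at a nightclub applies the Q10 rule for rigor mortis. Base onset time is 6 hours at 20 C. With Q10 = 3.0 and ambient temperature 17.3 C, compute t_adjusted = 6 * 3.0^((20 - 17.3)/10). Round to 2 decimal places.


Rigor mortis time adjustment:
Exponent = (T_ref - T_actual) / 10 = (20 - 17.3) / 10 = 0.27
Q10 factor = 3.0^0.27 = 1.34531
t_adjusted = 6 * 1.34531 = 8.07 hours

8.07


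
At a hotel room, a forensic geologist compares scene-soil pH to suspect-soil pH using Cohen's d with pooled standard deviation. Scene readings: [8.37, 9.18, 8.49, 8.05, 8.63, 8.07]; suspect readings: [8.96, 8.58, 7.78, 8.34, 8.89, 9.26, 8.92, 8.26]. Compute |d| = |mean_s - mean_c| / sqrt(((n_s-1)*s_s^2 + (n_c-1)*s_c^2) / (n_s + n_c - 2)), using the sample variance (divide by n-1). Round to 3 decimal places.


Pooled-variance Cohen's d for soil pH comparison:
Scene mean = 50.79 / 6 = 8.465
Suspect mean = 68.99 / 8 = 8.62375
Scene sample variance s_s^2 = 0.17527
Suspect sample variance s_c^2 = 0.229027
Pooled variance = ((n_s-1)*s_s^2 + (n_c-1)*s_c^2) / (n_s + n_c - 2) = 0.206628
Pooled SD = sqrt(0.206628) = 0.454564
Mean difference = -0.15875
|d| = |-0.15875| / 0.454564 = 0.349

0.349


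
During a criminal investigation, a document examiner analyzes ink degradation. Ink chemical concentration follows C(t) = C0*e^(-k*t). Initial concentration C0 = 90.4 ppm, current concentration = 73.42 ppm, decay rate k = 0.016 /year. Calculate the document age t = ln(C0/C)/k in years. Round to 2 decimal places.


Document age estimation:
C0/C = 90.4 / 73.42 = 1.231272
ln(C0/C) = 0.208048
t = 0.208048 / 0.016 = 13.00 years

13.00


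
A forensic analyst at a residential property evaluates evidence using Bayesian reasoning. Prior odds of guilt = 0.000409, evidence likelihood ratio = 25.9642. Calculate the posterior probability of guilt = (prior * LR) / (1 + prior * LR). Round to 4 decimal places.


Bayesian evidence evaluation:
Posterior odds = prior_odds * LR = 0.000409 * 25.9642 = 0.01061936
Posterior probability = posterior_odds / (1 + posterior_odds)
= 0.01061936 / (1 + 0.01061936)
= 0.01061936 / 1.01061936
= 0.0105

0.0105


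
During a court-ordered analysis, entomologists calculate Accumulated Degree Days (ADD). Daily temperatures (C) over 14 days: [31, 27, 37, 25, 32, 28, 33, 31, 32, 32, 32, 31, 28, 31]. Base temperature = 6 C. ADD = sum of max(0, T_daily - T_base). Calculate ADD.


Computing ADD day by day:
Day 1: max(0, 31 - 6) = 25
Day 2: max(0, 27 - 6) = 21
Day 3: max(0, 37 - 6) = 31
Day 4: max(0, 25 - 6) = 19
Day 5: max(0, 32 - 6) = 26
Day 6: max(0, 28 - 6) = 22
Day 7: max(0, 33 - 6) = 27
Day 8: max(0, 31 - 6) = 25
Day 9: max(0, 32 - 6) = 26
Day 10: max(0, 32 - 6) = 26
Day 11: max(0, 32 - 6) = 26
Day 12: max(0, 31 - 6) = 25
Day 13: max(0, 28 - 6) = 22
Day 14: max(0, 31 - 6) = 25
Total ADD = 346

346


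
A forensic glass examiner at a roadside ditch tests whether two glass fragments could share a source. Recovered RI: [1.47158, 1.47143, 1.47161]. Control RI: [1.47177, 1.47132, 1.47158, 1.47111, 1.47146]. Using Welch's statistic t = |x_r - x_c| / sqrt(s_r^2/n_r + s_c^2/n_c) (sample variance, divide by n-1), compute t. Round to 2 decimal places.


Welch's t-criterion for glass RI comparison:
Recovered mean = sum / n_r = 4.41462 / 3 = 1.47154
Control mean = sum / n_c = 7.35724 / 5 = 1.471448
Recovered sample variance s_r^2 = 9.3e-09
Control sample variance s_c^2 = 6.297e-08
Welch SE (unpooled) = sqrt(s_r^2/n_r + s_c^2/n_c) = sqrt(3.1e-09 + 1.2594e-08) = sqrt(1.5694e-08) = 0.000125276
|mean_r - mean_c| = 9.2e-05
t = 9.2e-05 / 0.000125276 = 0.73

0.73


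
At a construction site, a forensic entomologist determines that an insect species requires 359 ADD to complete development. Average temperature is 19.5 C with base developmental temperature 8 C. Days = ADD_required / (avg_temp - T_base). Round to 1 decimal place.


Insect development time:
Effective temperature = avg_temp - T_base = 19.5 - 8 = 11.5 C
Days = ADD / effective_temp = 359 / 11.5 = 31.2 days

31.2


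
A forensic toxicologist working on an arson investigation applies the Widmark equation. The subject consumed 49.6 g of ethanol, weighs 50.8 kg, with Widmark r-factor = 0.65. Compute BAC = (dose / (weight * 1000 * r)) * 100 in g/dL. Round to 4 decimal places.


Applying the Widmark formula:
BAC = (dose_g / (body_wt * 1000 * r)) * 100
Denominator = 50.8 * 1000 * 0.65 = 33020
BAC = (49.6 / 33020) * 100
BAC = 0.1502 g/dL

0.1502


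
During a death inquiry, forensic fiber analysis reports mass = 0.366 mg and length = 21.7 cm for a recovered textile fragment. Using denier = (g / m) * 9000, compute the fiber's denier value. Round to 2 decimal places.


Denier calculation:
Mass in grams = 0.366 mg / 1000 = 0.000366 g
Length in meters = 21.7 cm / 100 = 0.217 m
Linear density = mass / length = 0.000366 / 0.217 = 0.00168664 g/m
Denier = (g/m) * 9000 = 0.00168664 * 9000 = 15.18

15.18


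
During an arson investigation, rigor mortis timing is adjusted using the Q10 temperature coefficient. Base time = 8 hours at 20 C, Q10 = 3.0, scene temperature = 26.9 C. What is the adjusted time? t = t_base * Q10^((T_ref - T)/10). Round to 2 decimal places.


Rigor mortis time adjustment:
Exponent = (T_ref - T_actual) / 10 = (20 - 26.9) / 10 = -0.69
Q10 factor = 3.0^-0.69 = 0.46858
t_adjusted = 8 * 0.46858 = 3.75 hours

3.75


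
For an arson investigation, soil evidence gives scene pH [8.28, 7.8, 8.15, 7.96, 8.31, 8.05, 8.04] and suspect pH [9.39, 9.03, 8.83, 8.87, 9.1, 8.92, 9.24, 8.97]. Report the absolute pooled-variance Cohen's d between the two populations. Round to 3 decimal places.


Pooled-variance Cohen's d for soil pH comparison:
Scene mean = 56.59 / 7 = 8.084286
Suspect mean = 72.35 / 8 = 9.04375
Scene sample variance s_s^2 = 0.032162
Suspect sample variance s_c^2 = 0.036913
Pooled variance = ((n_s-1)*s_s^2 + (n_c-1)*s_c^2) / (n_s + n_c - 2) = 0.03472
Pooled SD = sqrt(0.03472) = 0.186333
Mean difference = -0.959464
|d| = |-0.959464| / 0.186333 = 5.149

5.149


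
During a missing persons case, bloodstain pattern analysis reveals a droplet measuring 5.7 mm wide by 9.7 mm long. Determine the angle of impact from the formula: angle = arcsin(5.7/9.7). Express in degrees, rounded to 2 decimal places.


Blood spatter impact angle calculation:
width / length = 5.7 / 9.7 = 0.587629
angle = arcsin(0.587629)
angle = 35.99 degrees

35.99


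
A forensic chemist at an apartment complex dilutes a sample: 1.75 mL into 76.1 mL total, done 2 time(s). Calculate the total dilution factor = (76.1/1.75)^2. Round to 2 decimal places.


Dilution factor calculation:
Single dilution = V_total / V_sample = 76.1 / 1.75 ≈ 43.485714
Number of dilutions = 2
Total DF = (76.1 / 1.75)^2 (full precision, rounded at the end) = 1891.01

1891.01


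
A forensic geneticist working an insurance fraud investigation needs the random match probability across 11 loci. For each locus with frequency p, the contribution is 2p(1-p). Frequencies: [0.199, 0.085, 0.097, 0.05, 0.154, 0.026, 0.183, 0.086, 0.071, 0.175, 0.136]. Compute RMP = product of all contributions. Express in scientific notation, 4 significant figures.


Computing RMP for 11 loci:
Locus 1: 2 * 0.199 * 0.801 = 0.318798
Locus 2: 2 * 0.085 * 0.915 = 0.15555
Locus 3: 2 * 0.097 * 0.903 = 0.175182
Locus 4: 2 * 0.05 * 0.95 = 0.095
Locus 5: 2 * 0.154 * 0.846 = 0.260568
Locus 6: 2 * 0.026 * 0.974 = 0.050648
Locus 7: 2 * 0.183 * 0.817 = 0.299022
Locus 8: 2 * 0.086 * 0.914 = 0.157208
Locus 9: 2 * 0.071 * 0.929 = 0.131918
Locus 10: 2 * 0.175 * 0.825 = 0.28875
Locus 11: 2 * 0.136 * 0.864 = 0.235008
RMP = 4.583e-09

4.583e-09


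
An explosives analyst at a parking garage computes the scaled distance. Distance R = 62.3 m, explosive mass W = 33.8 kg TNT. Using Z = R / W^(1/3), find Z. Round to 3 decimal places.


Scaled distance calculation:
W^(1/3) = 33.8^(1/3) = 3.233247
Z = R / W^(1/3) = 62.3 / 3.233247
Z = 19.269 m/kg^(1/3)

19.269


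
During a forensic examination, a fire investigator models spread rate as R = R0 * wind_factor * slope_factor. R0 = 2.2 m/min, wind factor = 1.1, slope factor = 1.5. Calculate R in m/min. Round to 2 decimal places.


Fire spread rate calculation:
R = R0 * wind_factor * slope_factor
= 2.2 * 1.1 * 1.5
= 2.42 * 1.5
= 3.63 m/min

3.63


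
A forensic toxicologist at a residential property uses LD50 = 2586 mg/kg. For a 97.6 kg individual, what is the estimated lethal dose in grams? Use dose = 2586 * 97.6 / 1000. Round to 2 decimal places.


Lethal dose calculation:
Lethal dose = LD50 * body_weight / 1000
= 2586 * 97.6 / 1000
= 252393.6 / 1000
= 252.39 g

252.39


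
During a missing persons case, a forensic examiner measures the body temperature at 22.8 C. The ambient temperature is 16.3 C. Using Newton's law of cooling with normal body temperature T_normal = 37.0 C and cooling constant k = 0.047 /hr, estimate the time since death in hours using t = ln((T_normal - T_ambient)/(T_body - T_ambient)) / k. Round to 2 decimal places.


Using Newton's law of cooling:
t = ln((T_normal - T_ambient) / (T_body - T_ambient)) / k
T_normal - T_ambient = 20.7
T_body - T_ambient = 6.5
Ratio = 3.184615
ln(ratio) = 1.158331
t = 1.158331 / 0.047 = 24.65 hours

24.65


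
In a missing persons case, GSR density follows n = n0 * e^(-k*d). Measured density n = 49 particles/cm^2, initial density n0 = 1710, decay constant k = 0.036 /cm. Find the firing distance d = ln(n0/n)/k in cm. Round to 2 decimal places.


GSR distance calculation:
n0/n = 1710 / 49 = 34.897959
ln(n0/n) = 3.552428
d = 3.552428 / 0.036 = 98.68 cm

98.68


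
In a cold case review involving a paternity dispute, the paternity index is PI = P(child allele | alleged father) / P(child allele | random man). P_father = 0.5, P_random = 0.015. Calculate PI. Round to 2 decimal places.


Paternity Index calculation:
PI = P(allele|father) / P(allele|random)
PI = 0.5 / 0.015
PI = 33.33

33.33


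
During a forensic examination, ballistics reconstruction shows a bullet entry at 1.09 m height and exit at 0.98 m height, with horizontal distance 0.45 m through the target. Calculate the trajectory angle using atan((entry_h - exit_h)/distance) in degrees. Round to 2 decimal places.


Bullet trajectory angle:
Height difference = 1.09 - 0.98 = 0.11 m
angle = atan(0.11 / 0.45)
angle = atan(0.244444)
angle = 13.74 degrees

13.74


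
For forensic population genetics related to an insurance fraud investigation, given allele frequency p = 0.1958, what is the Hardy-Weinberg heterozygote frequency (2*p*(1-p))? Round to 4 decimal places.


Hardy-Weinberg heterozygote frequency:
q = 1 - p = 1 - 0.1958 = 0.8042
2pq = 2 * 0.1958 * 0.8042 = 0.3149

0.3149


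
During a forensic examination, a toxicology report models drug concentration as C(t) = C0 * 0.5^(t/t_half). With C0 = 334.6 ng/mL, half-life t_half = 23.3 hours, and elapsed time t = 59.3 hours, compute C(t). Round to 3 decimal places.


Drug concentration decay:
Number of half-lives = t / t_half = 59.3 / 23.3 = 2.545064
Decay factor = 0.5^2.545064 = 0.17134025
C(t) = 334.6 * 0.17134025 = 57.330 ng/mL

57.330


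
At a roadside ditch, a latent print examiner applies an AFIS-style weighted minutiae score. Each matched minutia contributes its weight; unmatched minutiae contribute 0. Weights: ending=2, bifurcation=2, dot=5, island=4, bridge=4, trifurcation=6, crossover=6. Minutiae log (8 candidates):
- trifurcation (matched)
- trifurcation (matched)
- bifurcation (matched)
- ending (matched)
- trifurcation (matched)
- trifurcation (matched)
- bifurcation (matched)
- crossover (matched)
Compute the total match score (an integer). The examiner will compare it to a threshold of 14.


Weighted minutiae match score:
  trifurcation: matched, +6 (running total 6)
  trifurcation: matched, +6 (running total 12)
  bifurcation: matched, +2 (running total 14)
  ending: matched, +2 (running total 16)
  trifurcation: matched, +6 (running total 22)
  trifurcation: matched, +6 (running total 28)
  bifurcation: matched, +2 (running total 30)
  crossover: matched, +6 (running total 36)
Total score = 36
Threshold = 14; verdict = identification

36


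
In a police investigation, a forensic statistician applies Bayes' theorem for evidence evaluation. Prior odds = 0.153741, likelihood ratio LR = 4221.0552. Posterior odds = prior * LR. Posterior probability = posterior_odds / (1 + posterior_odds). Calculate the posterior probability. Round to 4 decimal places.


Bayesian evidence evaluation:
Posterior odds = prior_odds * LR = 0.153741 * 4221.0552 = 648.9492
Posterior probability = posterior_odds / (1 + posterior_odds)
= 648.9492 / (1 + 648.9492)
= 648.9492 / 649.9492
= 0.9985

0.9985


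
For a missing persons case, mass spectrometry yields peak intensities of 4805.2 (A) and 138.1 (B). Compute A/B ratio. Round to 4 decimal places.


Spectral peak ratio:
Peak A = 4805.2 counts
Peak B = 138.1 counts
Ratio = 4805.2 / 138.1 = 34.7951

34.7951


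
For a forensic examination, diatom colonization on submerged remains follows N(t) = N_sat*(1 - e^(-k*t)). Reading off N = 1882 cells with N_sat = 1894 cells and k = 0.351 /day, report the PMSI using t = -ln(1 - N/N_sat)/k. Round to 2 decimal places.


PMSI from diatom colonization curve:
N / N_sat = 1882 / 1894 = 0.993664
1 - N/N_sat = 0.006336
ln(1 - N/N_sat) = -5.061508
t = -ln(1 - N/N_sat) / k = -(-5.061508) / 0.351 = 14.42 days

14.42


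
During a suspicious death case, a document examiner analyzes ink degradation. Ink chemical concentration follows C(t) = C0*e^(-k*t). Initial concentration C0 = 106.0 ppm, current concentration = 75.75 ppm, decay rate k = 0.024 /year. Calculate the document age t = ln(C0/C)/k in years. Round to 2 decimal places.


Document age estimation:
C0/C = 106.0 / 75.75 = 1.39934
ln(C0/C) = 0.336001
t = 0.336001 / 0.024 = 14.00 years

14.00


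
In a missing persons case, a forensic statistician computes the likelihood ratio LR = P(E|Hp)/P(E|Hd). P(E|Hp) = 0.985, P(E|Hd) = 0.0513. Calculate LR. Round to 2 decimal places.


Likelihood ratio calculation:
LR = P(E|Hp) / P(E|Hd)
LR = 0.985 / 0.0513
LR = 19.20

19.20


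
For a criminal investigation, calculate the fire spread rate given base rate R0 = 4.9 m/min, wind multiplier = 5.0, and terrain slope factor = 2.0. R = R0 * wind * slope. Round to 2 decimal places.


Fire spread rate calculation:
R = R0 * wind_factor * slope_factor
= 4.9 * 5.0 * 2.0
= 24.5 * 2.0
= 49.00 m/min

49.00


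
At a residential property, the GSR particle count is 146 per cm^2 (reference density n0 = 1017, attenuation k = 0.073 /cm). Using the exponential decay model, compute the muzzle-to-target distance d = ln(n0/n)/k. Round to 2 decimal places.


GSR distance calculation:
n0/n = 1017 / 146 = 6.965753
ln(n0/n) = 1.941006
d = 1.941006 / 0.073 = 26.59 cm

26.59


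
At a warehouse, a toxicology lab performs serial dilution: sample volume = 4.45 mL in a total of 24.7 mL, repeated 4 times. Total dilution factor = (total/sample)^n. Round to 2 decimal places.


Dilution factor calculation:
Single dilution = V_total / V_sample = 24.7 / 4.45 ≈ 5.550562
Number of dilutions = 4
Total DF = (24.7 / 4.45)^4 (full precision, rounded at the end) = 949.18

949.18


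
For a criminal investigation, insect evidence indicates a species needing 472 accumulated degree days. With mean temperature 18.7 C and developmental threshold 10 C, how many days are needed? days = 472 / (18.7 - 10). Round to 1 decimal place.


Insect development time:
Effective temperature = avg_temp - T_base = 18.7 - 10 = 8.7 C
Days = ADD / effective_temp = 472 / 8.7 = 54.3 days

54.3


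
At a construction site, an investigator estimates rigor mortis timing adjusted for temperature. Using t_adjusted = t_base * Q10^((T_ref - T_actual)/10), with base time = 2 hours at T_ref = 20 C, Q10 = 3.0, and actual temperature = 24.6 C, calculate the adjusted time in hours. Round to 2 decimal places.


Rigor mortis time adjustment:
Exponent = (T_ref - T_actual) / 10 = (20 - 24.6) / 10 = -0.46
Q10 factor = 3.0^-0.46 = 0.60329
t_adjusted = 2 * 0.60329 = 1.21 hours

1.21


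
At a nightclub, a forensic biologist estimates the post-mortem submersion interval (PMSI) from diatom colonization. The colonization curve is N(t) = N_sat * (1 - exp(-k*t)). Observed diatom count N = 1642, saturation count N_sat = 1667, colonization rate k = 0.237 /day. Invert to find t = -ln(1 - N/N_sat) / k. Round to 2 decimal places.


PMSI from diatom colonization curve:
N / N_sat = 1642 / 1667 = 0.985003
1 - N/N_sat = 0.014997
ln(1 - N/N_sat) = -4.199905
t = -ln(1 - N/N_sat) / k = -(-4.199905) / 0.237 = 17.72 days

17.72


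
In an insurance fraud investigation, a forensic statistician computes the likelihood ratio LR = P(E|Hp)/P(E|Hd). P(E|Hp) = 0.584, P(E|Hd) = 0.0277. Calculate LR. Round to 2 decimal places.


Likelihood ratio calculation:
LR = P(E|Hp) / P(E|Hd)
LR = 0.584 / 0.0277
LR = 21.08

21.08


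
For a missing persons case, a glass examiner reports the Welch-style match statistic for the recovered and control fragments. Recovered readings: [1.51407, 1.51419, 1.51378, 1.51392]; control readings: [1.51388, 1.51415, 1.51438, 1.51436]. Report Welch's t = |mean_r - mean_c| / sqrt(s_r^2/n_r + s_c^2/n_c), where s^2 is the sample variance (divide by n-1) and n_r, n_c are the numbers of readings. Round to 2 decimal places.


Welch's t-criterion for glass RI comparison:
Recovered mean = sum / n_r = 6.05596 / 4 = 1.51399
Control mean = sum / n_c = 6.05677 / 4 = 1.5141925
Recovered sample variance s_r^2 = 3.18e-08
Control sample variance s_c^2 = 5.4225e-08
Welch SE (unpooled) = sqrt(s_r^2/n_r + s_c^2/n_c) = sqrt(7.95e-09 + 1.35563e-08) = sqrt(2.15063e-08) = 0.00014665
|mean_r - mean_c| = 0.0002025
t = 0.0002025 / 0.00014665 = 1.38

1.38


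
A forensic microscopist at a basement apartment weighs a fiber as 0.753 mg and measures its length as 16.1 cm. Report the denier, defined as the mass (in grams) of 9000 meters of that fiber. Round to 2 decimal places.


Denier calculation:
Mass in grams = 0.753 mg / 1000 = 0.000753 g
Length in meters = 16.1 cm / 100 = 0.161 m
Linear density = mass / length = 0.000753 / 0.161 = 0.00467702 g/m
Denier = (g/m) * 9000 = 0.00467702 * 9000 = 42.09

42.09


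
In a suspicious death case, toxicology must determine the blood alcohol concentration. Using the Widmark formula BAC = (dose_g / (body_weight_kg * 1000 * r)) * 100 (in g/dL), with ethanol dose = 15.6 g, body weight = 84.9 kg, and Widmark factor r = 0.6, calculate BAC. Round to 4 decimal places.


Applying the Widmark formula:
BAC = (dose_g / (body_wt * 1000 * r)) * 100
Denominator = 84.9 * 1000 * 0.6 = 50940
BAC = (15.6 / 50940) * 100
BAC = 0.0306 g/dL

0.0306


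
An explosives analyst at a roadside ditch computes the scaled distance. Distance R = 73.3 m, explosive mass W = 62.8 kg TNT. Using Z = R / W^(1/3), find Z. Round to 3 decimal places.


Scaled distance calculation:
W^(1/3) = 62.8^(1/3) = 3.974842
Z = R / W^(1/3) = 73.3 / 3.974842
Z = 18.441 m/kg^(1/3)

18.441


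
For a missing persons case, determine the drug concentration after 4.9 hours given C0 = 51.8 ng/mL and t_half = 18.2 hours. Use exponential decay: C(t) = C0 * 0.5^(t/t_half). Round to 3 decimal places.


Drug concentration decay:
Number of half-lives = t / t_half = 4.9 / 18.2 = 0.269231
Decay factor = 0.5^0.269231 = 0.82976172
C(t) = 51.8 * 0.82976172 = 42.982 ng/mL

42.982


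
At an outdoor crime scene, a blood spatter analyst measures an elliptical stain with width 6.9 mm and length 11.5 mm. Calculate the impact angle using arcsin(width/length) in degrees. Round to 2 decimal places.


Blood spatter impact angle calculation:
width / length = 6.9 / 11.5 = 0.6
angle = arcsin(0.6)
angle = 36.87 degrees

36.87


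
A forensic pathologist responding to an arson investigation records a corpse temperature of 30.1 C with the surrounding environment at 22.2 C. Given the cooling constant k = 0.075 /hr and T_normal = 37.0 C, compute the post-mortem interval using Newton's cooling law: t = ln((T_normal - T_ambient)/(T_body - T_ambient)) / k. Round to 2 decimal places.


Using Newton's law of cooling:
t = ln((T_normal - T_ambient) / (T_body - T_ambient)) / k
T_normal - T_ambient = 14.8
T_body - T_ambient = 7.9
Ratio = 1.873418
ln(ratio) = 0.627765
t = 0.627765 / 0.075 = 8.37 hours

8.37


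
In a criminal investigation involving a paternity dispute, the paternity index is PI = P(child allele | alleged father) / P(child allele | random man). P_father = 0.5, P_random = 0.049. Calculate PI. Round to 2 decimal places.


Paternity Index calculation:
PI = P(allele|father) / P(allele|random)
PI = 0.5 / 0.049
PI = 10.20

10.20


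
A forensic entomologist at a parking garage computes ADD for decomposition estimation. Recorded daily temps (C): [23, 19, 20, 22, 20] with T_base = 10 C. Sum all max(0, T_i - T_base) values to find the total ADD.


Computing ADD day by day:
Day 1: max(0, 23 - 10) = 13
Day 2: max(0, 19 - 10) = 9
Day 3: max(0, 20 - 10) = 10
Day 4: max(0, 22 - 10) = 12
Day 5: max(0, 20 - 10) = 10
Total ADD = 54

54


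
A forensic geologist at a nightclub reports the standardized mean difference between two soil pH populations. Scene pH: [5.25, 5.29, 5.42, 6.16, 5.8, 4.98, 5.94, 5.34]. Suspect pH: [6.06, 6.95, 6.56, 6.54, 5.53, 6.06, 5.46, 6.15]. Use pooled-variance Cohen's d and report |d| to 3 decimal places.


Pooled-variance Cohen's d for soil pH comparison:
Scene mean = 44.18 / 8 = 5.5225
Suspect mean = 49.31 / 8 = 6.16375
Scene sample variance s_s^2 = 0.160593
Suspect sample variance s_c^2 = 0.262198
Pooled variance = ((n_s-1)*s_s^2 + (n_c-1)*s_c^2) / (n_s + n_c - 2) = 0.211396
Pooled SD = sqrt(0.211396) = 0.459778
Mean difference = -0.64125
|d| = |-0.64125| / 0.459778 = 1.395

1.395


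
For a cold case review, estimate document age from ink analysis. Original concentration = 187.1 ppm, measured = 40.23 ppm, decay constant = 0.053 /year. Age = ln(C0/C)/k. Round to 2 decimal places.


Document age estimation:
C0/C = 187.1 / 40.23 = 4.650758
ln(C0/C) = 1.53703
t = 1.53703 / 0.053 = 29.00 years

29.00


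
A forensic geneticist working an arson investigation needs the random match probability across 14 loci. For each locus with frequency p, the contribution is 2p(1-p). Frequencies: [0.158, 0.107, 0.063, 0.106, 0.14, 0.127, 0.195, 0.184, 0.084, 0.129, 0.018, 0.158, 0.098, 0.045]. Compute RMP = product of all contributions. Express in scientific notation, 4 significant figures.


Computing RMP for 14 loci:
Locus 1: 2 * 0.158 * 0.842 = 0.266072
Locus 2: 2 * 0.107 * 0.893 = 0.191102
Locus 3: 2 * 0.063 * 0.937 = 0.118062
Locus 4: 2 * 0.106 * 0.894 = 0.189528
Locus 5: 2 * 0.14 * 0.86 = 0.2408
Locus 6: 2 * 0.127 * 0.873 = 0.221742
Locus 7: 2 * 0.195 * 0.805 = 0.31395
Locus 8: 2 * 0.184 * 0.816 = 0.300288
Locus 9: 2 * 0.084 * 0.916 = 0.153888
Locus 10: 2 * 0.129 * 0.871 = 0.224718
Locus 11: 2 * 0.018 * 0.982 = 0.035352
Locus 12: 2 * 0.158 * 0.842 = 0.266072
Locus 13: 2 * 0.098 * 0.902 = 0.176792
Locus 14: 2 * 0.045 * 0.955 = 0.08595
RMP = 2.831e-11

2.831e-11


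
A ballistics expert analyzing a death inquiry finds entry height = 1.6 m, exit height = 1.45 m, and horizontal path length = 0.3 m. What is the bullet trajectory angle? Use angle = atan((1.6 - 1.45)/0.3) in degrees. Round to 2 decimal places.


Bullet trajectory angle:
Height difference = 1.6 - 1.45 = 0.15 m
angle = atan(0.15 / 0.3)
angle = atan(0.5)
angle = 26.57 degrees

26.57


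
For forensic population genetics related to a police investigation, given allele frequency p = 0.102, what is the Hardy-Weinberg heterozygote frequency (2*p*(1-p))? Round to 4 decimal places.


Hardy-Weinberg heterozygote frequency:
q = 1 - p = 1 - 0.102 = 0.898
2pq = 2 * 0.102 * 0.898 = 0.1832

0.1832


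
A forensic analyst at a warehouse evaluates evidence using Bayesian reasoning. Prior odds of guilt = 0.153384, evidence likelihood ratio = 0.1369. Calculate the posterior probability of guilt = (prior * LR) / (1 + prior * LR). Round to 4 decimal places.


Bayesian evidence evaluation:
Posterior odds = prior_odds * LR = 0.153384 * 0.1369 = 0.02099827
Posterior probability = posterior_odds / (1 + posterior_odds)
= 0.02099827 / (1 + 0.02099827)
= 0.02099827 / 1.02099827
= 0.0206

0.0206


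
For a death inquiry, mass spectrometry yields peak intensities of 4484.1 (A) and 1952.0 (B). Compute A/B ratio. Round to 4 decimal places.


Spectral peak ratio:
Peak A = 4484.1 counts
Peak B = 1952.0 counts
Ratio = 4484.1 / 1952.0 = 2.2972

2.2972


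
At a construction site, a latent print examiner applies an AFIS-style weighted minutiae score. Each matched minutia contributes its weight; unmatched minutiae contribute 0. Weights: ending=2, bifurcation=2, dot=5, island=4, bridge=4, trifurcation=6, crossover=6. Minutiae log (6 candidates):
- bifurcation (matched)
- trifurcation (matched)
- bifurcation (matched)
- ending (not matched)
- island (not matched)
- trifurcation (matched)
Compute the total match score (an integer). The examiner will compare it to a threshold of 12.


Weighted minutiae match score:
  bifurcation: matched, +2 (running total 2)
  trifurcation: matched, +6 (running total 8)
  bifurcation: matched, +2 (running total 10)
  ending: not matched, +0
  island: not matched, +0
  trifurcation: matched, +6 (running total 16)
Total score = 16
Threshold = 12; verdict = identification

16


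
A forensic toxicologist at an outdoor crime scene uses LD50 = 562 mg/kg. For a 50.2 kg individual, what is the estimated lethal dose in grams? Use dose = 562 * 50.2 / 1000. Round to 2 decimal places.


Lethal dose calculation:
Lethal dose = LD50 * body_weight / 1000
= 562 * 50.2 / 1000
= 28212.4 / 1000
= 28.21 g

28.21


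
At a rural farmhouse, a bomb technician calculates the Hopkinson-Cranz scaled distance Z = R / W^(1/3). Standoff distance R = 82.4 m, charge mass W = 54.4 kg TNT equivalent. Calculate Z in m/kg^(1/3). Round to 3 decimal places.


Scaled distance calculation:
W^(1/3) = 54.4^(1/3) = 3.789073
Z = R / W^(1/3) = 82.4 / 3.789073
Z = 21.747 m/kg^(1/3)

21.747
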